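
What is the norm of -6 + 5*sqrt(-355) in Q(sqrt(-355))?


N(a + b*sqrt(d)) = a^2 - d*b^2
= (-6)^2 - (-355)*(5)^2
= 36 + 8875
= 8911

8911


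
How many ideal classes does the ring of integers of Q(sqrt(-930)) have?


K = Q(sqrt(-930)). d mod 4 = 2, so D = disc(K) = 4d = -3720
h(K) equals the number of primitive reduced positive-definite forms (a, b, c) = a*x^2 + b*x*y + c*y^2 with b^2 - 4ac = D,
where reduced means |b| <= a <= c, with b >= 0 whenever |b| = a or a = c, and primitive means gcd(a, b, c) = 1.
Reduced forces 3a^2 <= |D| = 3720, so 1 <= a <= 35; b must have the parity of D, and c = (b^2 - D)/(4a) must be an integer >= a.
Enumerate a = 1..35, b in [-a, a]:
  a=1: (1, 0, 930)  [1]
  a=2: (2, 0, 465)  [1]
  a=3: (3, 0, 310)  [1]
  a=4: none
  a=5: (5, 0, 186)  [1]
  a=6: (6, 0, 155)  [1]
  a=7: (7, -2, 133), (7, 2, 133)  [2]
  a=8..9: none
  a=10: (10, 0, 93)  [1]
  a=11: (11, -8, 86), (11, 8, 86)  [2]
  a=12..13: none
  a=14: (14, -12, 69), (14, 12, 69)  [2]
  a=15: (15, 0, 62)  [1]
  a=16..18: none
  a=19: (19, -2, 49), (19, 2, 49)  [2]
  a=20: none
  a=21: (21, -12, 46), (21, 12, 46)  [2]
  a=22: (22, -8, 43), (22, 8, 43)  [2]
  a=23: (23, -12, 42), (23, 12, 42)  [2]
  a=24..29: none
  a=30: (30, 0, 31)  [1]
  a=31..32: none
  a=33: (33, -30, 35), (33, 30, 35)  [2]
  a=34..35: none
Total reduced forms: 1 + 1 + 1 + 1 + 1 + 2 + 1 + 2 + 2 + 1 + 2 + 2 + 2 + 2 + 1 + 2 = 24
h = 24

24


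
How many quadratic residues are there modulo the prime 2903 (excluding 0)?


For prime p, the number of non-zero quadratic residues is (p-1)/2.
= (2903-1)/2
= 1451

1451


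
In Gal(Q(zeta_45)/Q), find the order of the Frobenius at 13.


The Frobenius at p in Gal(Q(zeta_n)/Q) = (Z/nZ)* is the class of p, so its order is ord_45(13), the smallest k >= 1 with 13^k = 1 mod 45.
n = 45 = 3^2 * 5, phi(45) = 24; the order divides phi(n).
Divisors of 24: 1, 2, 3, 4, 6, 8, 12, 24
Repeated squaring mod 45: 13^1 = 13, 13^2 = 34, 13^4 = 31, 13^8 = 16, 13^16 = 31
Test divisors in increasing order:
  k=1: 13^1 = 13 mod 45
  k=2: 13^2 = 34 mod 45
  k=3: 13^3 = 34 * 13 = 37 mod 45
  k=4: 13^4 = 31 mod 45
  k=6: 13^6 = 31 * 34 = 19 mod 45
  k=8: 13^8 = 16 mod 45
  k=12: 13^12 = 16 * 31 = 1 mod 45  <- first divisor giving 1
Order = 12

12


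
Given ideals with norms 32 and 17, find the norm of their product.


N(IJ) = N(I) * N(J)
= 32 * 17
= 544

544


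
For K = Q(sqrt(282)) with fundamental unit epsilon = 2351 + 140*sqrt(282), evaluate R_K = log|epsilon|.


epsilon = 2351 + 140*sqrt(282)
= 4701.9998
R = ln(4701.9998)
= 8.4557

8.4557


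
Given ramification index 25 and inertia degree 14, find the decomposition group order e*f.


|D_P| = e * f
= 25 * 14
= 350

350


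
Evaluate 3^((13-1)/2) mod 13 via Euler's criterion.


p = 13 is prime and the exponent is (p-1)/2 = 6, so by Euler's criterion 3^6 = (3/13) = +1 or -1 mod 13.
Compute by square-and-multiply:
  6 = 4 + 2 (binary 110)
  Repeated squaring mod 13: 3^1 = 3, 3^2 = 9, 3^4 = 3
  3^6 = 3^4 * 3^2 = 3 * 9 mod 13
    3 * 9 = 27 = 1 mod 13
  3^6 = 1 mod 13
Result 1: 3 is a quadratic residue mod 13.
3^6 mod 13 = 1

1


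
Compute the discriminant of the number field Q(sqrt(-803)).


For K = Q(sqrt(d)) with d squarefree: disc(K) = d if d = 1 mod 4, and disc(K) = 4d if d = 2 or 3 mod 4.
Here d = -803, and d mod 4 = 1.
d = 1 mod 4 (O_K = Z[(1+sqrt(d))/2]), so disc(K) = d = -803

-803


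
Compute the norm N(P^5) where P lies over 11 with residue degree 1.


N(P^a) = p^(a*f)
= 11^(5*1)
= 11^5
= 161051

161051


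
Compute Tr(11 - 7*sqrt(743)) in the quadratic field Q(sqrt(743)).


Tr(a + b*sqrt(d)) = (a + b*sqrt(d)) + (a - b*sqrt(d)) = 2a
= 2 * (11)
= 22

22


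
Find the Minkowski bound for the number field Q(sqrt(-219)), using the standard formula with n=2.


d = -219, d mod 4 = 1, so disc(K) = d = -219; |disc(K)| = 219
Imaginary quadratic field, so n = 2, s = r2 = 1, r1 = 0
M = (n!/n^n) * (4/pi)^s * sqrt(|disc(K)|) = (2!/2^2) * (4/pi)^1 * sqrt(219)
= 0.5 * 1.273240 * 14.798649
= 9.4211

9.4211


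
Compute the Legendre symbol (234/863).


p = 863 is prime, so compute (234/863) with the reciprocity algorithm (Jacobi-symbol steps: pull out 2s via (2/n), flip via reciprocity, reduce):
  pull out 2: (2/863) = +1  (since 863 mod 8 = 7)
  reciprocity: (117/863) -> +(863/117)
  reduce: (44/117)
  pull out 2: (2/117) = -1  (since 117 mod 8 = 5)
  pull out 2: (2/117) = -1  (since 117 mod 8 = 5)
  reciprocity: (11/117) -> +(117/11)
  reduce: (7/11)
  reciprocity: (7/11) -> -(11/7)
  reduce: (4/7)
  pull out 2: (2/7) = +1  (since 7 mod 8 = 7)
  pull out 2: (2/7) = +1  (since 7 mod 8 = 7)
  (1/7) = 1
Product of signs = -1
(234/863) = -1

-1


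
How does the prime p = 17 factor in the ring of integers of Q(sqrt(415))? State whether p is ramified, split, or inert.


K = Q(sqrt(415)). Since d mod 4 = 3, disc(K) = 1660.
Check p | disc: 1660 mod 17 = 11.
p does not divide disc. Compute Legendre symbol (d/p):
7^((17-1)/2) mod 17 = -1
(d/p) = -1, so p is inert: (p) stays prime with e=1, f=2, g=1.
Therefore p is inert.

inert


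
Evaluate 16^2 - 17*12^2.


x^2 - d*y^2
= 16^2 - 17*12^2
= 256 - 2448
= -2192

-2192


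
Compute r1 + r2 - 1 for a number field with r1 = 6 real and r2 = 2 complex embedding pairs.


By Dirichlet's unit theorem:
rank = r1 + r2 - 1
= 6 + 2 - 1
= 7

7


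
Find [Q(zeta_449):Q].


The degree equals Euler's totient phi(449).
449 = 449
phi(449) = 448

448


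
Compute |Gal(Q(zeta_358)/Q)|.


|Gal(Q(zeta_358)/Q)| = phi(358)
= 178

178


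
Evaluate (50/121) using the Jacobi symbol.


Compute (50/121) via quadratic reciprocity:
  pull out 2: (2/121) = +1  (since 121 mod 8 = 1)
  reciprocity: (25/121) -> +(121/25)
  reduce: (21/25)
  reciprocity: (21/25) -> +(25/21)
  reduce: (4/21)
  pull out 2: (2/21) = -1  (since 21 mod 8 = 5)
  pull out 2: (2/21) = -1  (since 21 mod 8 = 5)
  (1/21) = 1
Product of signs = 1

1


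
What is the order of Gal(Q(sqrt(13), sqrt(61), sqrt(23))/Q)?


The 3 square roots of distinct primes are multiplicatively independent over Q,
so [K:Q] = 2^3 and Gal(K/Q) is isomorphic to (Z/2Z)^3.
|Gal| = 2^3 = 8

8


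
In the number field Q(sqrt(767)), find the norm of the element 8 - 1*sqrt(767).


N(a + b*sqrt(d)) = a^2 - d*b^2
= (8)^2 - (767)*(-1)^2
= 64 - 767
= -703

-703


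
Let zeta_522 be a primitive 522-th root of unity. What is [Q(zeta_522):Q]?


The degree equals Euler's totient phi(522).
522 = 2 * 3^2 * 29
phi(522) = 168

168


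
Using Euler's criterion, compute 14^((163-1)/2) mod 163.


p = 163 is prime and the exponent is (p-1)/2 = 81, so by Euler's criterion 14^81 = (14/163) = +1 or -1 mod 163.
Compute by square-and-multiply:
  81 = 64 + 16 + 1 (binary 1010001)
  Repeated squaring mod 163: 14^1 = 14, 14^2 = 33, 14^4 = 111, 14^8 = 96, 14^16 = 88, 14^32 = 83, 14^64 = 43
  14^81 = 14^64 * 14^16 * 14^1 = 43 * 88 * 14 mod 163
    43 * 88 = 3784 = 35 mod 163
    35 * 14 = 490 = 1 mod 163
  14^81 = 1 mod 163
Result 1: 14 is a quadratic residue mod 163.
14^81 mod 163 = 1

1


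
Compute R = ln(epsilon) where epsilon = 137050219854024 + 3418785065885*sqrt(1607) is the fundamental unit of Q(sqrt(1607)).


epsilon = 137050219854024 + 3418785065885*sqrt(1607)
= 2.7410e+14
R = ln(2.7410e+14)
= 33.2445

33.2445


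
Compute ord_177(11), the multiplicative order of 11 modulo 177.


We want ord_177(11), the smallest k >= 1 with 11^k = 1 mod 177.
n = 177 = 3 * 59, phi(177) = 116; the order divides phi(n).
Divisors of 116: 1, 2, 4, 29, 58, 116
Repeated squaring mod 177: 11^1 = 11, 11^2 = 121, 11^4 = 127, 11^8 = 22, 11^16 = 130, 11^32 = 85, 11^64 = 145
Test divisors in increasing order:
  k=1: 11^1 = 11 mod 177
  k=2: 11^2 = 121 mod 177
  k=4: 11^4 = 127 mod 177
  k=29: 11^29 = 130 * 22 * 127 * 11 = 176 mod 177
  k=58: 11^58 = 85 * 130 * 22 * 121 = 1 mod 177  <- first divisor giving 1
Order = 58

58


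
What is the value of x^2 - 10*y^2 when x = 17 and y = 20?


x^2 - d*y^2
= 17^2 - 10*20^2
= 289 - 4000
= -3711

-3711


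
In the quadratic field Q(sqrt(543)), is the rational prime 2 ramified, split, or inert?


K = Q(sqrt(543)). Since d mod 4 = 3, disc(K) = 2172.
Check p | disc: 2172 mod 2 = 0.
p divides disc, so p ramifies: (p) = P^2 with e=2, f=1, g=1.
Therefore p is ramified.

ramified


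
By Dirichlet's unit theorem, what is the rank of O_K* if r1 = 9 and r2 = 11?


By Dirichlet's unit theorem:
rank = r1 + r2 - 1
= 9 + 11 - 1
= 19

19


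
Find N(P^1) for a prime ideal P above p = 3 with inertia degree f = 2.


N(P^a) = p^(a*f)
= 3^(1*2)
= 3^2
= 9

9


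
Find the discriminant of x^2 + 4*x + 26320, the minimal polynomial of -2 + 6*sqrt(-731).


The element -2 + 6*sqrt(-731) has minimal polynomial:
x^2 + 4*x + 26320
Discriminant = (4)^2 - 4*(26320)
= 16 - 105280
= -105264

-105264


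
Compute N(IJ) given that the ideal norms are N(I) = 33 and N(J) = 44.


N(IJ) = N(I) * N(J)
= 33 * 44
= 1452

1452


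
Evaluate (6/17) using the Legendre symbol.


p = 17 is prime, so compute (6/17) with the reciprocity algorithm (Jacobi-symbol steps: pull out 2s via (2/n), flip via reciprocity, reduce):
  pull out 2: (2/17) = +1  (since 17 mod 8 = 1)
  reciprocity: (3/17) -> +(17/3)
  reduce: (2/3)
  pull out 2: (2/3) = -1  (since 3 mod 8 = 3)
  (1/3) = 1
Product of signs = -1
(6/17) = -1

-1


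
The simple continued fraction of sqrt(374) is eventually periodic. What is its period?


Run the CF algorithm for sqrt(374).
a_0 = floor(sqrt(374)) = 19; set m_0=0, q_0=1.
Recurrence: m' = q*a - m,  q' = (d - m'^2)/q,  a' = floor((a_0 + m')/q').
  step 1: m=19, q=13, a=2
  step 2: m=7, q=25, a=1
  step 3: m=18, q=2, a=18
  step 4: m=18, q=25, a=1
  step 5: m=7, q=13, a=2
  step 6: m=19, q=1, a=38
a_6 = 2*a_0 = 38, so the period closes here.
sqrt(374) = [19; 2, 1, 18, 1, 2, 38]
Period length = 6

6


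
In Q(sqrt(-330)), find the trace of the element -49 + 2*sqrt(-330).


Tr(a + b*sqrt(d)) = (a + b*sqrt(d)) + (a - b*sqrt(d)) = 2a
= 2 * (-49)
= -98

-98


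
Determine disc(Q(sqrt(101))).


For K = Q(sqrt(d)) with d squarefree: disc(K) = d if d = 1 mod 4, and disc(K) = 4d if d = 2 or 3 mod 4.
Here d = 101, and d mod 4 = 1.
d = 1 mod 4 (O_K = Z[(1+sqrt(d))/2]), so disc(K) = d = 101

101


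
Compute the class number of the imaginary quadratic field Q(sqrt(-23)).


K = Q(sqrt(-23)). d mod 4 = 1, so D = disc(K) = d = -23
h(K) equals the number of primitive reduced positive-definite forms (a, b, c) = a*x^2 + b*x*y + c*y^2 with b^2 - 4ac = D,
where reduced means |b| <= a <= c, with b >= 0 whenever |b| = a or a = c, and primitive means gcd(a, b, c) = 1.
Reduced forces 3a^2 <= |D| = 23, so 1 <= a <= 2; b must have the parity of D, and c = (b^2 - D)/(4a) must be an integer >= a.
Enumerate a = 1..2, b in [-a, a]:
  a=1: (1, 1, 6)  [1]
  a=2: (2, -1, 3), (2, 1, 3)  [2]
Total reduced forms: 1 + 2 = 3
h = 3

3


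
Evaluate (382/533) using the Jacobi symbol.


Compute (382/533) via quadratic reciprocity:
  pull out 2: (2/533) = -1  (since 533 mod 8 = 5)
  reciprocity: (191/533) -> +(533/191)
  reduce: (151/191)
  reciprocity: (151/191) -> -(191/151)
  reduce: (40/151)
  pull out 2: (2/151) = +1  (since 151 mod 8 = 7)
  pull out 2: (2/151) = +1  (since 151 mod 8 = 7)
  pull out 2: (2/151) = +1  (since 151 mod 8 = 7)
  reciprocity: (5/151) -> +(151/5)
  reduce: (1/5)
  (1/5) = 1
Product of signs = 1

1


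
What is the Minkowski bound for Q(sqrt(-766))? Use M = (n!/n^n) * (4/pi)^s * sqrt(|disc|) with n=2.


d = -766, d mod 4 = 2, so disc(K) = 4d = -3064; |disc(K)| = 3064
Imaginary quadratic field, so n = 2, s = r2 = 1, r1 = 0
M = (n!/n^n) * (4/pi)^s * sqrt(|disc(K)|) = (2!/2^2) * (4/pi)^1 * sqrt(3064)
= 0.5 * 1.273240 * 55.353410
= 35.2391

35.2391


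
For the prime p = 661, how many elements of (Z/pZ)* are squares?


For prime p, the number of non-zero quadratic residues is (p-1)/2.
= (661-1)/2
= 330

330


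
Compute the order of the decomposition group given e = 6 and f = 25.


|D_P| = e * f
= 6 * 25
= 150

150


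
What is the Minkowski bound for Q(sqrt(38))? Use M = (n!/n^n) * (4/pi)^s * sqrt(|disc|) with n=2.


d = 38, d mod 4 = 2, so disc(K) = 4d = 152; |disc(K)| = 152
Real quadratic field, so n = 2, s = r2 = 0, r1 = 2
M = (n!/n^n) * (4/pi)^s * sqrt(|disc(K)|) = (2!/2^2) * (4/pi)^0 * sqrt(152)
= 0.5 * 1.000000 * 12.328828
= 6.1644

6.1644


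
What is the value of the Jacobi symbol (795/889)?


Compute (795/889) via quadratic reciprocity:
  reciprocity: (795/889) -> +(889/795)
  reduce: (94/795)
  pull out 2: (2/795) = -1  (since 795 mod 8 = 3)
  reciprocity: (47/795) -> -(795/47)
  reduce: (43/47)
  reciprocity: (43/47) -> -(47/43)
  reduce: (4/43)
  pull out 2: (2/43) = -1  (since 43 mod 8 = 3)
  pull out 2: (2/43) = -1  (since 43 mod 8 = 3)
  (1/43) = 1
Product of signs = -1

-1


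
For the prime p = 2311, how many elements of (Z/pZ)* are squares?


For prime p, the number of non-zero quadratic residues is (p-1)/2.
= (2311-1)/2
= 1155

1155


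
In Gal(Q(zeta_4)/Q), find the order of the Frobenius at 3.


The Frobenius at p in Gal(Q(zeta_n)/Q) = (Z/nZ)* is the class of p, so its order is ord_4(3), the smallest k >= 1 with 3^k = 1 mod 4.
n = 4 = 2^2, phi(4) = 2; the order divides phi(n).
Divisors of 2: 1, 2
Repeated squaring mod 4: 3^1 = 3, 3^2 = 1
Test divisors in increasing order:
  k=1: 3^1 = 3 mod 4
  k=2: 3^2 = 1 mod 4  <- first divisor giving 1
Order = 2

2


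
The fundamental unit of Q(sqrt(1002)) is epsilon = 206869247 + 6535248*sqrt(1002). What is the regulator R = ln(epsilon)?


epsilon = 206869247 + 6535248*sqrt(1002)
= 4.1374e+08
R = ln(4.1374e+08)
= 19.8407

19.8407


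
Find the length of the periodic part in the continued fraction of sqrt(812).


Run the CF algorithm for sqrt(812).
a_0 = floor(sqrt(812)) = 28; set m_0=0, q_0=1.
Recurrence: m' = q*a - m,  q' = (d - m'^2)/q,  a' = floor((a_0 + m')/q').
  step 1: m=28, q=28, a=2
  step 2: m=28, q=1, a=56
a_2 = 2*a_0 = 56, so the period closes here.
sqrt(812) = [28; 2, 56]
Period length = 2

2


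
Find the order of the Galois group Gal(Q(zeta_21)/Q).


|Gal(Q(zeta_21)/Q)| = phi(21)
= 12

12


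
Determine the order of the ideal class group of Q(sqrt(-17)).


K = Q(sqrt(-17)). d mod 4 = 3, so D = disc(K) = 4d = -68
h(K) equals the number of primitive reduced positive-definite forms (a, b, c) = a*x^2 + b*x*y + c*y^2 with b^2 - 4ac = D,
where reduced means |b| <= a <= c, with b >= 0 whenever |b| = a or a = c, and primitive means gcd(a, b, c) = 1.
Reduced forces 3a^2 <= |D| = 68, so 1 <= a <= 4; b must have the parity of D, and c = (b^2 - D)/(4a) must be an integer >= a.
Enumerate a = 1..4, b in [-a, a]:
  a=1: (1, 0, 17)  [1]
  a=2: (2, 2, 9)  [1]
  a=3: (3, -2, 6), (3, 2, 6)  [2]
  a=4: none
Total reduced forms: 1 + 1 + 2 = 4
h = 4

4


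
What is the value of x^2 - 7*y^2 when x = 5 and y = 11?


x^2 - d*y^2
= 5^2 - 7*11^2
= 25 - 847
= -822

-822


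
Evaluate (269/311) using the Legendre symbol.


p = 311 is prime, so compute (269/311) with the reciprocity algorithm (Jacobi-symbol steps: pull out 2s via (2/n), flip via reciprocity, reduce):
  reciprocity: (269/311) -> +(311/269)
  reduce: (42/269)
  pull out 2: (2/269) = -1  (since 269 mod 8 = 5)
  reciprocity: (21/269) -> +(269/21)
  reduce: (17/21)
  reciprocity: (17/21) -> +(21/17)
  reduce: (4/17)
  pull out 2: (2/17) = +1  (since 17 mod 8 = 1)
  pull out 2: (2/17) = +1  (since 17 mod 8 = 1)
  (1/17) = 1
Product of signs = -1
(269/311) = -1

-1


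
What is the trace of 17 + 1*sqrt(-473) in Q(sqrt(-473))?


Tr(a + b*sqrt(d)) = (a + b*sqrt(d)) + (a - b*sqrt(d)) = 2a
= 2 * (17)
= 34

34


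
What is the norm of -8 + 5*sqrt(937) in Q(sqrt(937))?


N(a + b*sqrt(d)) = a^2 - d*b^2
= (-8)^2 - (937)*(5)^2
= 64 - 23425
= -23361

-23361


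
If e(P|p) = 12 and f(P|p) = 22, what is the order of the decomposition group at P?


|D_P| = e * f
= 12 * 22
= 264

264


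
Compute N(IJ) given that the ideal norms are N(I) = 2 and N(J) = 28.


N(IJ) = N(I) * N(J)
= 2 * 28
= 56

56


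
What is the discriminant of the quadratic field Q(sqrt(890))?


For K = Q(sqrt(d)) with d squarefree: disc(K) = d if d = 1 mod 4, and disc(K) = 4d if d = 2 or 3 mod 4.
Here d = 890, and d mod 4 = 2.
d = 2 mod 4, not 1 (O_K = Z[sqrt(d)]), so disc(K) = 4d = 4 * (890) = 3560

3560


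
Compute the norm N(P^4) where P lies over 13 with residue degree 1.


N(P^a) = p^(a*f)
= 13^(4*1)
= 13^4
= 28561

28561


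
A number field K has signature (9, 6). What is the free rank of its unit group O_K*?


By Dirichlet's unit theorem:
rank = r1 + r2 - 1
= 9 + 6 - 1
= 14

14


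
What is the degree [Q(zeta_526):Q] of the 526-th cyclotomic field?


The degree equals Euler's totient phi(526).
526 = 2 * 263
phi(526) = 262

262


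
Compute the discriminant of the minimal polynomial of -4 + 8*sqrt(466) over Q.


The element -4 + 8*sqrt(466) has minimal polynomial:
x^2 + 8*x - 29808
Discriminant = (8)^2 - 4*(-29808)
= 64 + 119232
= 119296

119296


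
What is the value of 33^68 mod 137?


p = 137 is prime and the exponent is (p-1)/2 = 68, so by Euler's criterion 33^68 = (33/137) = +1 or -1 mod 137.
Compute by square-and-multiply:
  68 = 64 + 4 (binary 1000100)
  Repeated squaring mod 137: 33^1 = 33, 33^2 = 130, 33^4 = 49, 33^8 = 72, 33^16 = 115, 33^32 = 73, 33^64 = 123
  33^68 = 33^64 * 33^4 = 123 * 49 mod 137
    123 * 49 = 6027 = 136 mod 137
  33^68 = 136 mod 137
Result 136 = p - 1 = -1 mod 137: 33 is a quadratic non-residue mod 137. As a residue in [0, p-1] the value is 136.
33^68 mod 137 = 136

136


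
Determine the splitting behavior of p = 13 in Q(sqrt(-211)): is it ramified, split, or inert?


K = Q(sqrt(-211)). Since d mod 4 = 1, disc(K) = -211.
Check p | disc: -211 mod 13 = 10.
p does not divide disc. Compute Legendre symbol (d/p):
10^((13-1)/2) mod 13 = 1
(d/p) = 1, so p splits: (p) = P*P' with e=1, f=1, g=2.
Therefore p is split.

split


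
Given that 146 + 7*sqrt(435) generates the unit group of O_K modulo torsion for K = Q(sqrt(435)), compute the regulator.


epsilon = 146 + 7*sqrt(435)
= 291.9966
R = ln(291.9966)
= 5.6767

5.6767


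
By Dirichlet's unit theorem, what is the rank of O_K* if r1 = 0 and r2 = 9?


By Dirichlet's unit theorem:
rank = r1 + r2 - 1
= 0 + 9 - 1
= 8

8


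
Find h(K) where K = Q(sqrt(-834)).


K = Q(sqrt(-834)). d mod 4 = 2, so D = disc(K) = 4d = -3336
h(K) equals the number of primitive reduced positive-definite forms (a, b, c) = a*x^2 + b*x*y + c*y^2 with b^2 - 4ac = D,
where reduced means |b| <= a <= c, with b >= 0 whenever |b| = a or a = c, and primitive means gcd(a, b, c) = 1.
Reduced forces 3a^2 <= |D| = 3336, so 1 <= a <= 33; b must have the parity of D, and c = (b^2 - D)/(4a) must be an integer >= a.
Enumerate a = 1..33, b in [-a, a]:
  a=1: (1, 0, 834)  [1]
  a=2: (2, 0, 417)  [1]
  a=3: (3, 0, 278)  [1]
  a=4: none
  a=5: (5, -2, 167), (5, 2, 167)  [2]
  a=6: (6, 0, 139)  [1]
  a=7..9: none
  a=10: (10, -8, 85), (10, 8, 85)  [2]
  a=11..14: none
  a=15: (15, -12, 58), (15, 12, 58)  [2]
  a=16: none
  a=17: (17, -8, 50), (17, 8, 50)  [2]
  a=18..24: none
  a=25: (25, -8, 34), (25, 8, 34)  [2]
  a=26..28: none
  a=29: (29, -12, 30), (29, 12, 30)  [2]
  a=30..33: none
Total reduced forms: 1 + 1 + 1 + 2 + 1 + 2 + 2 + 2 + 2 + 2 = 16
h = 16

16


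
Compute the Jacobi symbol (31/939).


Compute (31/939) via quadratic reciprocity:
  reciprocity: (31/939) -> -(939/31)
  reduce: (9/31)
  reciprocity: (9/31) -> +(31/9)
  reduce: (4/9)
  pull out 2: (2/9) = +1  (since 9 mod 8 = 1)
  pull out 2: (2/9) = +1  (since 9 mod 8 = 1)
  (1/9) = 1
Product of signs = -1

-1


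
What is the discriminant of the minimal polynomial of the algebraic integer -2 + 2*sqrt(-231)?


The element -2 + 2*sqrt(-231) has minimal polynomial:
x^2 + 4*x + 928
Discriminant = (4)^2 - 4*(928)
= 16 - 3712
= -3696

-3696


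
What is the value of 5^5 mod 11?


p = 11 is prime and the exponent is (p-1)/2 = 5, so by Euler's criterion 5^5 = (5/11) = +1 or -1 mod 11.
Compute by square-and-multiply:
  5 = 4 + 1 (binary 101)
  Repeated squaring mod 11: 5^1 = 5, 5^2 = 3, 5^4 = 9
  5^5 = 5^4 * 5^1 = 9 * 5 mod 11
    9 * 5 = 45 = 1 mod 11
  5^5 = 1 mod 11
Result 1: 5 is a quadratic residue mod 11.
5^5 mod 11 = 1

1


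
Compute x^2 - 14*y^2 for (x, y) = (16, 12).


x^2 - d*y^2
= 16^2 - 14*12^2
= 256 - 2016
= -1760

-1760


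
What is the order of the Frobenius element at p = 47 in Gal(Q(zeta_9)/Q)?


The Frobenius at p in Gal(Q(zeta_n)/Q) = (Z/nZ)* is the class of p, so its order is ord_9(47), the smallest k >= 1 with 47^k = 1 mod 9.
n = 9 = 3^2, phi(9) = 6; the order divides phi(n).
Divisors of 6: 1, 2, 3, 6
Repeated squaring mod 9: 47^1 = 2, 47^2 = 4, 47^4 = 7
Test divisors in increasing order:
  k=1: 47^1 = 2 mod 9
  k=2: 47^2 = 4 mod 9
  k=3: 47^3 = 4 * 2 = 8 mod 9
  k=6: 47^6 = 7 * 4 = 1 mod 9  <- first divisor giving 1
Order = 6

6


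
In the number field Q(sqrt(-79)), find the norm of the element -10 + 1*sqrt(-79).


N(a + b*sqrt(d)) = a^2 - d*b^2
= (-10)^2 - (-79)*(1)^2
= 100 + 79
= 179

179


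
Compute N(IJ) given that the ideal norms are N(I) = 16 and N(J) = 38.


N(IJ) = N(I) * N(J)
= 16 * 38
= 608

608


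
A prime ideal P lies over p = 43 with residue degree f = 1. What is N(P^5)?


N(P^a) = p^(a*f)
= 43^(5*1)
= 43^5
= 147008443

147008443


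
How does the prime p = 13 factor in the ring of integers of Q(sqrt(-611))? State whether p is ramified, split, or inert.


K = Q(sqrt(-611)). Since d mod 4 = 1, disc(K) = -611.
Check p | disc: -611 mod 13 = 0.
p divides disc, so p ramifies: (p) = P^2 with e=2, f=1, g=1.
Therefore p is ramified.

ramified


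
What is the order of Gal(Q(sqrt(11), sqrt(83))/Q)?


The 2 square roots of distinct primes are multiplicatively independent over Q,
so [K:Q] = 2^2 and Gal(K/Q) is isomorphic to (Z/2Z)^2.
|Gal| = 2^2 = 4

4


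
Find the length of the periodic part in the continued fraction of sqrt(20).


Run the CF algorithm for sqrt(20).
a_0 = floor(sqrt(20)) = 4; set m_0=0, q_0=1.
Recurrence: m' = q*a - m,  q' = (d - m'^2)/q,  a' = floor((a_0 + m')/q').
  step 1: m=4, q=4, a=2
  step 2: m=4, q=1, a=8
a_2 = 2*a_0 = 8, so the period closes here.
sqrt(20) = [4; 2, 8]
Period length = 2

2


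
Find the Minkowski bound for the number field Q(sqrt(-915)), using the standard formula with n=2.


d = -915, d mod 4 = 1, so disc(K) = d = -915; |disc(K)| = 915
Imaginary quadratic field, so n = 2, s = r2 = 1, r1 = 0
M = (n!/n^n) * (4/pi)^s * sqrt(|disc(K)|) = (2!/2^2) * (4/pi)^1 * sqrt(915)
= 0.5 * 1.273240 * 30.248967
= 19.2571

19.2571


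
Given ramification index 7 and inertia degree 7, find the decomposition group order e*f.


|D_P| = e * f
= 7 * 7
= 49

49


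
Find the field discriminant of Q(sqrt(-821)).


For K = Q(sqrt(d)) with d squarefree: disc(K) = d if d = 1 mod 4, and disc(K) = 4d if d = 2 or 3 mod 4.
Here d = -821, and d mod 4 = 3.
d = 3 mod 4, not 1 (O_K = Z[sqrt(d)]), so disc(K) = 4d = 4 * (-821) = -3284

-3284


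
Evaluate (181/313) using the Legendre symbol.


p = 313 is prime, so compute (181/313) with the reciprocity algorithm (Jacobi-symbol steps: pull out 2s via (2/n), flip via reciprocity, reduce):
  reciprocity: (181/313) -> +(313/181)
  reduce: (132/181)
  pull out 2: (2/181) = -1  (since 181 mod 8 = 5)
  pull out 2: (2/181) = -1  (since 181 mod 8 = 5)
  reciprocity: (33/181) -> +(181/33)
  reduce: (16/33)
  pull out 2: (2/33) = +1  (since 33 mod 8 = 1)
  pull out 2: (2/33) = +1  (since 33 mod 8 = 1)
  pull out 2: (2/33) = +1  (since 33 mod 8 = 1)
  pull out 2: (2/33) = +1  (since 33 mod 8 = 1)
  (1/33) = 1
Product of signs = 1
(181/313) = 1

1


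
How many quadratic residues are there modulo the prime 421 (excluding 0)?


For prime p, the number of non-zero quadratic residues is (p-1)/2.
= (421-1)/2
= 210

210


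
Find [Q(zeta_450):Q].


The degree equals Euler's totient phi(450).
450 = 2 * 3^2 * 5^2
phi(450) = 120

120


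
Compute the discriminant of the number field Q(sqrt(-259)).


For K = Q(sqrt(d)) with d squarefree: disc(K) = d if d = 1 mod 4, and disc(K) = 4d if d = 2 or 3 mod 4.
Here d = -259, and d mod 4 = 1.
d = 1 mod 4 (O_K = Z[(1+sqrt(d))/2]), so disc(K) = d = -259

-259


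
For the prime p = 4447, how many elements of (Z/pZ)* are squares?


For prime p, the number of non-zero quadratic residues is (p-1)/2.
= (4447-1)/2
= 2223

2223


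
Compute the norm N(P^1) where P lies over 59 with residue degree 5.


N(P^a) = p^(a*f)
= 59^(1*5)
= 59^5
= 714924299

714924299


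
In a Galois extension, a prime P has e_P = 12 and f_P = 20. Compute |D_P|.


|D_P| = e * f
= 12 * 20
= 240

240


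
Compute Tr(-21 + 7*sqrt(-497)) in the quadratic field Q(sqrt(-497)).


Tr(a + b*sqrt(d)) = (a + b*sqrt(d)) + (a - b*sqrt(d)) = 2a
= 2 * (-21)
= -42

-42


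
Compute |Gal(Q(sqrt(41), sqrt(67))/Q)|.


The 2 square roots of distinct primes are multiplicatively independent over Q,
so [K:Q] = 2^2 and Gal(K/Q) is isomorphic to (Z/2Z)^2.
|Gal| = 2^2 = 4

4


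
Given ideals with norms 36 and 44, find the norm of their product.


N(IJ) = N(I) * N(J)
= 36 * 44
= 1584

1584


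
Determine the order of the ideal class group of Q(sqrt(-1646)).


K = Q(sqrt(-1646)). d mod 4 = 2, so D = disc(K) = 4d = -6584
h(K) equals the number of primitive reduced positive-definite forms (a, b, c) = a*x^2 + b*x*y + c*y^2 with b^2 - 4ac = D,
where reduced means |b| <= a <= c, with b >= 0 whenever |b| = a or a = c, and primitive means gcd(a, b, c) = 1.
Reduced forces 3a^2 <= |D| = 6584, so 1 <= a <= 46; b must have the parity of D, and c = (b^2 - D)/(4a) must be an integer >= a.
Enumerate a = 1..46, b in [-a, a]:
  a=1: (1, 0, 1646)  [1]
  a=2: (2, 0, 823)  [1]
  a=3: (3, -2, 549), (3, 2, 549)  [2]
  a=4: none
  a=5: (5, -4, 330), (5, 4, 330)  [2]
  a=6: (6, -4, 275), (6, 4, 275)  [2]
  a=7..8: none
  a=9: (9, -2, 183), (9, 2, 183)  [2]
  a=10: (10, -4, 165), (10, 4, 165)  [2]
  a=11: (11, -4, 150), (11, 4, 150)  [2]
  a=12..14: none
  a=15: (15, -14, 113), (15, -4, 110), (15, 4, 110), (15, 14, 113)  [4]
  a=16..17: none
  a=18: (18, -16, 95), (18, 16, 95)  [2]
  a=19: (19, -16, 90), (19, 16, 90)  [2]
  a=20..21: none
  a=22: (22, -4, 75), (22, 4, 75)  [2]
  a=23..24: none
  a=25: (25, -4, 66), (25, 4, 66)  [2]
  a=26: none
  a=27: (27, -2, 61), (27, 2, 61)  [2]
  a=28: none
  a=29: (29, -12, 58), (29, 12, 58)  [2]
  a=30: (30, -16, 57), (30, -4, 55), (30, 4, 55), (30, 16, 57)  [4]
  a=31: (31, -22, 57), (31, 22, 57)  [2]
  a=32: none
  a=33: (33, -26, 55), (33, -4, 50), (33, 4, 50), (33, 26, 55)  [4]
  a=34..37: none
  a=38: (38, -16, 45), (38, 16, 45)  [2]
  a=39..42: none
  a=43: (43, -34, 45), (43, 34, 45)  [2]
  a=44..46: none
Total reduced forms: 1 + 1 + 2 + 2 + 2 + 2 + 2 + 2 + 4 + 2 + 2 + 2 + 2 + 2 + 2 + 4 + 2 + 4 + 2 + 2 = 44
h = 44

44


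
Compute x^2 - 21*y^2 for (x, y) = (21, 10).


x^2 - d*y^2
= 21^2 - 21*10^2
= 441 - 2100
= -1659

-1659


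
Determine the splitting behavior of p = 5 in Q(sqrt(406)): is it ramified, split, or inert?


K = Q(sqrt(406)). Since d mod 4 = 2, disc(K) = 1624.
Check p | disc: 1624 mod 5 = 4.
p does not divide disc. Compute Legendre symbol (d/p):
1^((5-1)/2) mod 5 = 1
(d/p) = 1, so p splits: (p) = P*P' with e=1, f=1, g=2.
Therefore p is split.

split


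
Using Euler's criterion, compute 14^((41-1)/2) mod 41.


p = 41 is prime and the exponent is (p-1)/2 = 20, so by Euler's criterion 14^20 = (14/41) = +1 or -1 mod 41.
Compute by square-and-multiply:
  20 = 16 + 4 (binary 10100)
  Repeated squaring mod 41: 14^1 = 14, 14^2 = 32, 14^4 = 40, 14^8 = 1, 14^16 = 1
  14^20 = 14^16 * 14^4 = 1 * 40 mod 41
    1 * 40 = 40 = 40 mod 41
  14^20 = 40 mod 41
Result 40 = p - 1 = -1 mod 41: 14 is a quadratic non-residue mod 41. As a residue in [0, p-1] the value is 40.
14^20 mod 41 = 40

40


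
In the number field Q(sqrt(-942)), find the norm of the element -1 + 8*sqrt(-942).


N(a + b*sqrt(d)) = a^2 - d*b^2
= (-1)^2 - (-942)*(8)^2
= 1 + 60288
= 60289

60289


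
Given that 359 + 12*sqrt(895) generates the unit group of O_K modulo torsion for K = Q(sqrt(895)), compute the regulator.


epsilon = 359 + 12*sqrt(895)
= 717.9986
R = ln(717.9986)
= 6.5765

6.5765


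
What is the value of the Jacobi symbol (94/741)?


Compute (94/741) via quadratic reciprocity:
  pull out 2: (2/741) = -1  (since 741 mod 8 = 5)
  reciprocity: (47/741) -> +(741/47)
  reduce: (36/47)
  pull out 2: (2/47) = +1  (since 47 mod 8 = 7)
  pull out 2: (2/47) = +1  (since 47 mod 8 = 7)
  reciprocity: (9/47) -> +(47/9)
  reduce: (2/9)
  pull out 2: (2/9) = +1  (since 9 mod 8 = 1)
  (1/9) = 1
Product of signs = -1

-1


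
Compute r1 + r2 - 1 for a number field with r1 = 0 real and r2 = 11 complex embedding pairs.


By Dirichlet's unit theorem:
rank = r1 + r2 - 1
= 0 + 11 - 1
= 10

10


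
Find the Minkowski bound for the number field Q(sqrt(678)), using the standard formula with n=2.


d = 678, d mod 4 = 2, so disc(K) = 4d = 2712; |disc(K)| = 2712
Real quadratic field, so n = 2, s = r2 = 0, r1 = 2
M = (n!/n^n) * (4/pi)^s * sqrt(|disc(K)|) = (2!/2^2) * (4/pi)^0 * sqrt(2712)
= 0.5 * 1.000000 * 52.076866
= 26.0384

26.0384


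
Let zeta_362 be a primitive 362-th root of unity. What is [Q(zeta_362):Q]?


The degree equals Euler's totient phi(362).
362 = 2 * 181
phi(362) = 180

180


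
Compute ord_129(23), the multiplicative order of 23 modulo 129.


We want ord_129(23), the smallest k >= 1 with 23^k = 1 mod 129.
n = 129 = 3 * 43, phi(129) = 84; the order divides phi(n).
Divisors of 84: 1, 2, 3, 4, 6, 7, 12, 14, 21, 28, 42, 84
Repeated squaring mod 129: 23^1 = 23, 23^2 = 13, 23^4 = 40, 23^8 = 52, 23^16 = 124, 23^32 = 25, 23^64 = 109
Test divisors in increasing order:
  k=1: 23^1 = 23 mod 129
  k=2: 23^2 = 13 mod 129
  k=3: 23^3 = 13 * 23 = 41 mod 129
  k=4: 23^4 = 40 mod 129
  k=6: 23^6 = 40 * 13 = 4 mod 129
  k=7: 23^7 = 40 * 13 * 23 = 92 mod 129
  k=12: 23^12 = 52 * 40 = 16 mod 129
  k=14: 23^14 = 52 * 40 * 13 = 79 mod 129
  k=21: 23^21 = 124 * 40 * 23 = 44 mod 129
  k=28: 23^28 = 124 * 52 * 40 = 49 mod 129
  k=42: 23^42 = 25 * 52 * 13 = 1 mod 129  <- first divisor giving 1
Order = 42

42


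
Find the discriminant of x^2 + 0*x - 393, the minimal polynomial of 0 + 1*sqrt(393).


The element 0 + 1*sqrt(393) has minimal polynomial:
x^2 + 0*x - 393
Discriminant = (0)^2 - 4*(-393)
= 0 + 1572
= 1572

1572


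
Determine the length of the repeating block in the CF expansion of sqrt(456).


Run the CF algorithm for sqrt(456).
a_0 = floor(sqrt(456)) = 21; set m_0=0, q_0=1.
Recurrence: m' = q*a - m,  q' = (d - m'^2)/q,  a' = floor((a_0 + m')/q').
  step 1: m=21, q=15, a=2
  step 2: m=9, q=25, a=1
  step 3: m=16, q=8, a=4
  step 4: m=16, q=25, a=1
  step 5: m=9, q=15, a=2
  step 6: m=21, q=1, a=42
a_6 = 2*a_0 = 42, so the period closes here.
sqrt(456) = [21; 2, 1, 4, 1, 2, 42]
Period length = 6

6


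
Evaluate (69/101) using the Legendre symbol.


p = 101 is prime, so compute (69/101) with the reciprocity algorithm (Jacobi-symbol steps: pull out 2s via (2/n), flip via reciprocity, reduce):
  reciprocity: (69/101) -> +(101/69)
  reduce: (32/69)
  pull out 2: (2/69) = -1  (since 69 mod 8 = 5)
  pull out 2: (2/69) = -1  (since 69 mod 8 = 5)
  pull out 2: (2/69) = -1  (since 69 mod 8 = 5)
  pull out 2: (2/69) = -1  (since 69 mod 8 = 5)
  pull out 2: (2/69) = -1  (since 69 mod 8 = 5)
  (1/69) = 1
Product of signs = -1
(69/101) = -1

-1


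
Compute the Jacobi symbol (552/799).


Compute (552/799) via quadratic reciprocity:
  pull out 2: (2/799) = +1  (since 799 mod 8 = 7)
  pull out 2: (2/799) = +1  (since 799 mod 8 = 7)
  pull out 2: (2/799) = +1  (since 799 mod 8 = 7)
  reciprocity: (69/799) -> +(799/69)
  reduce: (40/69)
  pull out 2: (2/69) = -1  (since 69 mod 8 = 5)
  pull out 2: (2/69) = -1  (since 69 mod 8 = 5)
  pull out 2: (2/69) = -1  (since 69 mod 8 = 5)
  reciprocity: (5/69) -> +(69/5)
  reduce: (4/5)
  pull out 2: (2/5) = -1  (since 5 mod 8 = 5)
  pull out 2: (2/5) = -1  (since 5 mod 8 = 5)
  (1/5) = 1
Product of signs = -1

-1


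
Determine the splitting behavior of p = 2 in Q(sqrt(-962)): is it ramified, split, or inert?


K = Q(sqrt(-962)). Since d mod 4 = 2, disc(K) = -3848.
Check p | disc: -3848 mod 2 = 0.
p divides disc, so p ramifies: (p) = P^2 with e=2, f=1, g=1.
Therefore p is ramified.

ramified


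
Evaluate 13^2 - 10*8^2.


x^2 - d*y^2
= 13^2 - 10*8^2
= 169 - 640
= -471

-471


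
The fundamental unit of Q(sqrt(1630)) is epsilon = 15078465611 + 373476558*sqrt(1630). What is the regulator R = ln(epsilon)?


epsilon = 15078465611 + 373476558*sqrt(1630)
= 3.0157e+10
R = ln(3.0157e+10)
= 24.1297

24.1297


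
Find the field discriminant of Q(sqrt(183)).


For K = Q(sqrt(d)) with d squarefree: disc(K) = d if d = 1 mod 4, and disc(K) = 4d if d = 2 or 3 mod 4.
Here d = 183, and d mod 4 = 3.
d = 3 mod 4, not 1 (O_K = Z[sqrt(d)]), so disc(K) = 4d = 4 * (183) = 732

732


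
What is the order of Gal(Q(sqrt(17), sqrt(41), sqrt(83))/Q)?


The 3 square roots of distinct primes are multiplicatively independent over Q,
so [K:Q] = 2^3 and Gal(K/Q) is isomorphic to (Z/2Z)^3.
|Gal| = 2^3 = 8

8


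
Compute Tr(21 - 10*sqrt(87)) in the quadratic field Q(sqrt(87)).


Tr(a + b*sqrt(d)) = (a + b*sqrt(d)) + (a - b*sqrt(d)) = 2a
= 2 * (21)
= 42

42


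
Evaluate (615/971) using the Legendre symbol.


p = 971 is prime, so compute (615/971) with the reciprocity algorithm (Jacobi-symbol steps: pull out 2s via (2/n), flip via reciprocity, reduce):
  reciprocity: (615/971) -> -(971/615)
  reduce: (356/615)
  pull out 2: (2/615) = +1  (since 615 mod 8 = 7)
  pull out 2: (2/615) = +1  (since 615 mod 8 = 7)
  reciprocity: (89/615) -> +(615/89)
  reduce: (81/89)
  reciprocity: (81/89) -> +(89/81)
  reduce: (8/81)
  pull out 2: (2/81) = +1  (since 81 mod 8 = 1)
  pull out 2: (2/81) = +1  (since 81 mod 8 = 1)
  pull out 2: (2/81) = +1  (since 81 mod 8 = 1)
  (1/81) = 1
Product of signs = -1
(615/971) = -1

-1


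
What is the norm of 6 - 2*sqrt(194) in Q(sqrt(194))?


N(a + b*sqrt(d)) = a^2 - d*b^2
= (6)^2 - (194)*(-2)^2
= 36 - 776
= -740

-740


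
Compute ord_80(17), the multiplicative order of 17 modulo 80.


We want ord_80(17), the smallest k >= 1 with 17^k = 1 mod 80.
n = 80 = 2^4 * 5, phi(80) = 32; the order divides phi(n).
Divisors of 32: 1, 2, 4, 8, 16, 32
Repeated squaring mod 80: 17^1 = 17, 17^2 = 49, 17^4 = 1, 17^8 = 1, 17^16 = 1, 17^32 = 1
Test divisors in increasing order:
  k=1: 17^1 = 17 mod 80
  k=2: 17^2 = 49 mod 80
  k=4: 17^4 = 1 mod 80  <- first divisor giving 1
Order = 4

4


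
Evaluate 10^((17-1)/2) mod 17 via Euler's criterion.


p = 17 is prime and the exponent is (p-1)/2 = 8, so by Euler's criterion 10^8 = (10/17) = +1 or -1 mod 17.
Compute by square-and-multiply:
  8 = 8 (binary 1000)
  Repeated squaring mod 17: 10^1 = 10, 10^2 = 15, 10^4 = 4, 10^8 = 16
  10^8 = 16 mod 17
Result 16 = p - 1 = -1 mod 17: 10 is a quadratic non-residue mod 17. As a residue in [0, p-1] the value is 16.
10^8 mod 17 = 16

16


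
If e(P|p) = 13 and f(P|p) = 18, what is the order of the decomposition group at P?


|D_P| = e * f
= 13 * 18
= 234

234


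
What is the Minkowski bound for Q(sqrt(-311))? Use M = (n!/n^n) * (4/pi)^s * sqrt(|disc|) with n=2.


d = -311, d mod 4 = 1, so disc(K) = d = -311; |disc(K)| = 311
Imaginary quadratic field, so n = 2, s = r2 = 1, r1 = 0
M = (n!/n^n) * (4/pi)^s * sqrt(|disc(K)|) = (2!/2^2) * (4/pi)^1 * sqrt(311)
= 0.5 * 1.273240 * 17.635192
= 11.2269

11.2269


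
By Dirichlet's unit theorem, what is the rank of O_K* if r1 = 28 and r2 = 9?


By Dirichlet's unit theorem:
rank = r1 + r2 - 1
= 28 + 9 - 1
= 36

36


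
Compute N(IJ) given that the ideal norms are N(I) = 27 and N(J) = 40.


N(IJ) = N(I) * N(J)
= 27 * 40
= 1080

1080


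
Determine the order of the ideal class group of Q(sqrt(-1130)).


K = Q(sqrt(-1130)). d mod 4 = 2, so D = disc(K) = 4d = -4520
h(K) equals the number of primitive reduced positive-definite forms (a, b, c) = a*x^2 + b*x*y + c*y^2 with b^2 - 4ac = D,
where reduced means |b| <= a <= c, with b >= 0 whenever |b| = a or a = c, and primitive means gcd(a, b, c) = 1.
Reduced forces 3a^2 <= |D| = 4520, so 1 <= a <= 38; b must have the parity of D, and c = (b^2 - D)/(4a) must be an integer >= a.
Enumerate a = 1..38, b in [-a, a]:
  a=1: (1, 0, 1130)  [1]
  a=2: (2, 0, 565)  [1]
  a=3: (3, -2, 377), (3, 2, 377)  [2]
  a=4: none
  a=5: (5, 0, 226)  [1]
  a=6: (6, -4, 189), (6, 4, 189)  [2]
  a=7: (7, -4, 162), (7, 4, 162)  [2]
  a=8: none
  a=9: (9, -4, 126), (9, 4, 126)  [2]
  a=10: (10, 0, 113)  [1]
  a=11: (11, -10, 105), (11, 10, 105)  [2]
  a=12: none
  a=13: (13, -2, 87), (13, 2, 87)  [2]
  a=14: (14, -4, 81), (14, 4, 81)  [2]
  a=15: (15, -10, 77), (15, 10, 77)  [2]
  a=16: none
  a=17: (17, -6, 67), (17, 6, 67)  [2]
  a=18: (18, -4, 63), (18, 4, 63)  [2]
  a=19..20: none
  a=21: (21, -10, 55), (21, -4, 54), (21, 4, 54), (21, 10, 55)  [4]
  a=22: (22, -12, 53), (22, 12, 53)  [2]
  a=23..25: none
  a=26: (26, -24, 49), (26, 24, 49)  [2]
  a=27: (27, -4, 42), (27, 4, 42)  [2]
  a=28: none
  a=29: (29, -2, 39), (29, 2, 39)  [2]
  a=30: (30, -20, 41), (30, 20, 41)  [2]
  a=31..32: none
  a=33: (33, -32, 42), (33, -10, 35), (33, 10, 35), (33, 32, 42)  [4]
  a=34: (34, -28, 39), (34, 28, 39)  [2]
  a=35..38: none
Total reduced forms: 1 + 1 + 2 + 1 + 2 + 2 + 2 + 1 + 2 + 2 + 2 + 2 + 2 + 2 + 4 + 2 + 2 + 2 + 2 + 2 + 4 + 2 = 44
h = 44

44


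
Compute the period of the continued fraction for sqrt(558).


Run the CF algorithm for sqrt(558).
a_0 = floor(sqrt(558)) = 23; set m_0=0, q_0=1.
Recurrence: m' = q*a - m,  q' = (d - m'^2)/q,  a' = floor((a_0 + m')/q').
  step 1: m=23, q=29, a=1
  step 2: m=6, q=18, a=1
  step 3: m=12, q=23, a=1
  step 4: m=11, q=19, a=1
  step 5: m=8, q=26, a=1
  step 6: m=18, q=9, a=4
  step 7: m=18, q=26, a=1
  step 8: m=8, q=19, a=1
  step 9: m=11, q=23, a=1
  step 10: m=12, q=18, a=1
  step 11: m=6, q=29, a=1
  step 12: m=23, q=1, a=46
a_12 = 2*a_0 = 46, so the period closes here.
sqrt(558) = [23; 1, 1, 1, 1, 1, 4, 1, 1, 1, 1, 1, 46]
Period length = 12

12


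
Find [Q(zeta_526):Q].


The degree equals Euler's totient phi(526).
526 = 2 * 263
phi(526) = 262

262


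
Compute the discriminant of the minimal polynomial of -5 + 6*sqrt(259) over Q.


The element -5 + 6*sqrt(259) has minimal polynomial:
x^2 + 10*x - 9299
Discriminant = (10)^2 - 4*(-9299)
= 100 + 37196
= 37296

37296


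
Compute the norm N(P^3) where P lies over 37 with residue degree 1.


N(P^a) = p^(a*f)
= 37^(3*1)
= 37^3
= 50653

50653


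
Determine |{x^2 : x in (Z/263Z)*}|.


For prime p, the number of non-zero quadratic residues is (p-1)/2.
= (263-1)/2
= 131

131


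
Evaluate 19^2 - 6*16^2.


x^2 - d*y^2
= 19^2 - 6*16^2
= 361 - 1536
= -1175

-1175


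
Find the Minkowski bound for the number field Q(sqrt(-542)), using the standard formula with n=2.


d = -542, d mod 4 = 2, so disc(K) = 4d = -2168; |disc(K)| = 2168
Imaginary quadratic field, so n = 2, s = r2 = 1, r1 = 0
M = (n!/n^n) * (4/pi)^s * sqrt(|disc(K)|) = (2!/2^2) * (4/pi)^1 * sqrt(2168)
= 0.5 * 1.273240 * 46.561787
= 29.6422

29.6422


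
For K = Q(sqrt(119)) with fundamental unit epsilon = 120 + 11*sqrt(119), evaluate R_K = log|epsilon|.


epsilon = 120 + 11*sqrt(119)
= 239.9958
R = ln(239.9958)
= 5.4806

5.4806


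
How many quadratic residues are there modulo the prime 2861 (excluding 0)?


For prime p, the number of non-zero quadratic residues is (p-1)/2.
= (2861-1)/2
= 1430

1430


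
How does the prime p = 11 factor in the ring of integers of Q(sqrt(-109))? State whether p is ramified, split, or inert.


K = Q(sqrt(-109)). Since d mod 4 = 3, disc(K) = -436.
Check p | disc: -436 mod 11 = 4.
p does not divide disc. Compute Legendre symbol (d/p):
1^((11-1)/2) mod 11 = 1
(d/p) = 1, so p splits: (p) = P*P' with e=1, f=1, g=2.
Therefore p is split.

split
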